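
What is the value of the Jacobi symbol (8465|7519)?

Reduce the numerator: 8465 ≡ 946 (mod 7519), so (8465|7519) = (946|7519).
Factor out 2: 946 = 2·473. Since 7519 ≡ 7 (mod 8), (2|7519) = +1. Now have (473|7519).
473 ≡ 1 (mod 4), so quadratic reciprocity gives (473|7519) = (7519|473). Reduce: 7519 ≡ 424 (mod 473). Now have (424|473).
Factor out 2: 424 = 2^3·53. Since 473 ≡ 1 (mod 8), (2|473) = +1, and (2|473)^3 = +1. Now have (53|473).
53 ≡ 1 (mod 4), so quadratic reciprocity gives (53|473) = (473|53). Reduce: 473 ≡ 49 (mod 53). Now have (49|53).
49 ≡ 1 (mod 4), so quadratic reciprocity gives (49|53) = (53|49). Reduce: 53 ≡ 4 (mod 49). Now have (4|49).
Factor out 2: 4 = 2^2. Since 49 ≡ 1 (mod 8), (2|49) = +1, and (2|49)^2 = +1. Now have (1|49).
(1|49) = 1. Collecting the sign factors: 1.

1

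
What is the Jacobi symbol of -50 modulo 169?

1

Pull out -1: (-50/169) = (-1/169)·(50/169). Since 169 ≡ 1 (mod 4), (-1/169) = +1. Now have (50/169).
Factor out 2: 50 = 2·25. Since 169 ≡ 1 (mod 8), (2/169) = +1. Now have (25/169).
25 ≡ 1 (mod 4), so quadratic reciprocity gives (25/169) = (169/25). Reduce: 169 ≡ 19 (mod 25). Now have (19/25).
25 ≡ 1 (mod 4), so quadratic reciprocity gives (19/25) = (25/19). Reduce: 25 ≡ 6 (mod 19). Now have (6/19).
Factor out 2: 6 = 2·3. Since 19 ≡ 3 (mod 8), (2/19) = -1. Now have -(3/19).
Both 3 ≡ 3 and 19 ≡ 3 (mod 4), so reciprocity gives (3/19) = -(19/3). Reduce: 19 ≡ 1 (mod 3). Now have (1/3).
(1/3) = 1. Collecting the sign factors: 1.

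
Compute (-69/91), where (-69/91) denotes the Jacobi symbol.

1

Reduce the numerator: -69 ≡ 22 (mod 91), so (-69/91) = (22/91).
Factor out 2: 22 = 2·11. Since 91 ≡ 3 (mod 8), (2/91) = -1. Now have -(11/91).
Both 11 ≡ 3 and 91 ≡ 3 (mod 4), so reciprocity gives (11/91) = -(91/11). Reduce: 91 ≡ 3 (mod 11). Now have (3/11).
Both 3 ≡ 3 and 11 ≡ 3 (mod 4), so reciprocity gives (3/11) = -(11/3). Reduce: 11 ≡ 2 (mod 3). Now have -(2/3).
Factor out 2: 2 = 2. Since 3 ≡ 3 (mod 8), (2/3) = -1. Now have (1/3).
(1/3) = 1. Collecting the sign factors: 1.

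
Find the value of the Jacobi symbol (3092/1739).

Reduce the numerator: 3092 ≡ 1353 (mod 1739), so (3092/1739) = (1353/1739).
1353 ≡ 1 (mod 4), so quadratic reciprocity gives (1353/1739) = (1739/1353). Reduce: 1739 ≡ 386 (mod 1353). Now have (386/1353).
Factor out 2: 386 = 2·193. Since 1353 ≡ 1 (mod 8), (2/1353) = +1. Now have (193/1353).
193 ≡ 1 (mod 4), so quadratic reciprocity gives (193/1353) = (1353/193). Reduce: 1353 ≡ 2 (mod 193). Now have (2/193).
Factor out 2: 2 = 2. Since 193 ≡ 1 (mod 8), (2/193) = +1. Now have (1/193).
(1/193) = 1. Collecting the sign factors: 1.

1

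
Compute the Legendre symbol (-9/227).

-1

Reduce the numerator: -9 ≡ 218 (mod 227), so (-9/227) = (218/227).
Factor out 2: 218 = 2·109. Since 227 ≡ 3 (mod 8), (2/227) = -1. Now have -(109/227).
109 ≡ 1 (mod 4), so quadratic reciprocity gives (109/227) = (227/109). Reduce: 227 ≡ 9 (mod 109). Now have -(9/109).
9 ≡ 1 (mod 4), so quadratic reciprocity gives (9/109) = (109/9). Reduce: 109 ≡ 1 (mod 9). Now have -(1/9).
(1/9) = 1. Collecting the sign factors: -1.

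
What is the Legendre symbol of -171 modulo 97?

-1

Pull out -1: (-171/97) = (-1/97)·(171/97). Since 97 ≡ 1 (mod 4), (-1/97) = +1. Now have (171/97).
Reduce the numerator: 171 ≡ 74 (mod 97), so (171/97) = (74/97).
Factor out 2: 74 = 2·37. Since 97 ≡ 1 (mod 8), (2/97) = +1. Now have (37/97).
37 ≡ 1 (mod 4), so quadratic reciprocity gives (37/97) = (97/37). Reduce: 97 ≡ 23 (mod 37). Now have (23/37).
37 ≡ 1 (mod 4), so quadratic reciprocity gives (23/37) = (37/23). Reduce: 37 ≡ 14 (mod 23). Now have (14/23).
Factor out 2: 14 = 2·7. Since 23 ≡ 7 (mod 8), (2/23) = +1. Now have (7/23).
Both 7 ≡ 3 and 23 ≡ 3 (mod 4), so reciprocity gives (7/23) = -(23/7). Reduce: 23 ≡ 2 (mod 7). Now have -(2/7).
Factor out 2: 2 = 2. Since 7 ≡ 7 (mod 8), (2/7) = +1. Now have -(1/7).
(1/7) = 1. Collecting the sign factors: -1.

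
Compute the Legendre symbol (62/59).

(62/59)
  = (3/59)    [62 ≡ 3 mod 59]
  = -(59/3)    [QR: both ≡ 3 mod 4, sign flips]
  = -(2/3)    [59 ≡ 2 mod 3]
  = (1/3)    [3 ≡ 3 mod 8 ⇒ (2/3) = -1]
  = 1    [(1/3) = 1]

1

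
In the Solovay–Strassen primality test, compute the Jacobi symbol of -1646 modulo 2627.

(-1646/2627)
  = (981/2627)    [-1646 ≡ 981 mod 2627]
  = (2627/981)    [QR: 981 ≡ 1 mod 4, sign kept]
  = (665/981)    [2627 ≡ 665 mod 981]
  = (981/665)    [QR: 665 ≡ 1 mod 4, sign kept]
  = (316/665)    [981 ≡ 316 mod 665]
  = (79/665)    [665 ≡ 1 mod 8 ⇒ (2/665)^2 = +1]
  = (665/79)    [QR: 665 ≡ 1 mod 4, sign kept]
  = (33/79)    [665 ≡ 33 mod 79]
  = (79/33)    [QR: 33 ≡ 1 mod 4, sign kept]
  = (13/33)    [79 ≡ 13 mod 33]
  = (33/13)    [QR: 13 ≡ 1 mod 4, sign kept]
  = (7/13)    [33 ≡ 7 mod 13]
  = (13/7)    [QR: 13 ≡ 1 mod 4, sign kept]
  = (6/7)    [13 ≡ 6 mod 7]
  = (3/7)    [7 ≡ 7 mod 8 ⇒ (2/7) = +1]
  = -(7/3)    [QR: both ≡ 3 mod 4, sign flips]
  = -(1/3)    [7 ≡ 1 mod 3]
  = -1    [(1/3) = 1]

-1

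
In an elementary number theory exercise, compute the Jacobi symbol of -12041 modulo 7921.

1

(-12041/7921)
  = (12041/7921)    [7921 ≡ 1 mod 4 ⇒ (-1/7921) = +1]
  = (4120/7921)    [12041 ≡ 4120 mod 7921]
  = (515/7921)    [7921 ≡ 1 mod 8 ⇒ (2/7921)^3 = +1]
  = (7921/515)    [QR: 7921 ≡ 1 mod 4, sign kept]
  = (196/515)    [7921 ≡ 196 mod 515]
  = (49/515)    [515 ≡ 3 mod 8 ⇒ (2/515)^2 = +1]
  = (515/49)    [QR: 49 ≡ 1 mod 4, sign kept]
  = (25/49)    [515 ≡ 25 mod 49]
  = (49/25)    [QR: 25 ≡ 1 mod 4, sign kept]
  = (24/25)    [49 ≡ 24 mod 25]
  = (3/25)    [25 ≡ 1 mod 8 ⇒ (2/25)^3 = +1]
  = (25/3)    [QR: 25 ≡ 1 mod 4, sign kept]
  = (1/3)    [25 ≡ 1 mod 3]
  = 1    [(1/3) = 1]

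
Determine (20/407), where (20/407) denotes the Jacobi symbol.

Factor out 2: 20 = 2^2·5. Since 407 ≡ 7 (mod 8), (2/407) = +1, and (2/407)^2 = +1. Now have (5/407).
5 ≡ 1 (mod 4), so quadratic reciprocity gives (5/407) = (407/5). Reduce: 407 ≡ 2 (mod 5). Now have (2/5).
Factor out 2: 2 = 2. Since 5 ≡ 5 (mod 8), (2/5) = -1. Now have -(1/5).
(1/5) = 1. Collecting the sign factors: -1.

-1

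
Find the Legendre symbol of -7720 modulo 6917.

1

Reduce the numerator: -7720 ≡ 6114 (mod 6917), so (-7720 / 6917) = (6114 / 6917).
Factor out 2: 6114 = 2·3057. Since 6917 ≡ 5 (mod 8), (2 / 6917) = -1. Now have -(3057 / 6917).
3057 ≡ 1 (mod 4), so quadratic reciprocity gives (3057 / 6917) = (6917 / 3057). Reduce: 6917 ≡ 803 (mod 3057). Now have -(803 / 3057).
3057 ≡ 1 (mod 4), so quadratic reciprocity gives (803 / 3057) = (3057 / 803). Reduce: 3057 ≡ 648 (mod 803). Now have -(648 / 803).
Factor out 2: 648 = 2^3·81. Since 803 ≡ 3 (mod 8), (2 / 803) = -1, and (2 / 803)^3 = -1. Now have (81 / 803).
81 ≡ 1 (mod 4), so quadratic reciprocity gives (81 / 803) = (803 / 81). Reduce: 803 ≡ 74 (mod 81). Now have (74 / 81).
Factor out 2: 74 = 2·37. Since 81 ≡ 1 (mod 8), (2 / 81) = +1. Now have (37 / 81).
37 ≡ 1 (mod 4), so quadratic reciprocity gives (37 / 81) = (81 / 37). Reduce: 81 ≡ 7 (mod 37). Now have (7 / 37).
37 ≡ 1 (mod 4), so quadratic reciprocity gives (7 / 37) = (37 / 7). Reduce: 37 ≡ 2 (mod 7). Now have (2 / 7).
Factor out 2: 2 = 2. Since 7 ≡ 7 (mod 8), (2 / 7) = +1. Now have (1 / 7).
(1 / 7) = 1. Collecting the sign factors: 1.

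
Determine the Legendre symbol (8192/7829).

-1

(8192/7829)
  = (363/7829)    [8192 ≡ 363 mod 7829]
  = (7829/363)    [QR: 7829 ≡ 1 mod 4, sign kept]
  = (206/363)    [7829 ≡ 206 mod 363]
  = -(103/363)    [363 ≡ 3 mod 8 ⇒ (2/363) = -1]
  = (363/103)    [QR: both ≡ 3 mod 4, sign flips]
  = (54/103)    [363 ≡ 54 mod 103]
  = (27/103)    [103 ≡ 7 mod 8 ⇒ (2/103) = +1]
  = -(103/27)    [QR: both ≡ 3 mod 4, sign flips]
  = -(22/27)    [103 ≡ 22 mod 27]
  = (11/27)    [27 ≡ 3 mod 8 ⇒ (2/27) = -1]
  = -(27/11)    [QR: both ≡ 3 mod 4, sign flips]
  = -(5/11)    [27 ≡ 5 mod 11]
  = -(11/5)    [QR: 5 ≡ 1 mod 4, sign kept]
  = -(1/5)    [11 ≡ 1 mod 5]
  = -1    [(1/5) = 1]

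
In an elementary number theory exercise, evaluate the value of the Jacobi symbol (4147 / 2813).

0

Reduce the numerator: 4147 ≡ 1334 (mod 2813), so (4147 / 2813) = (1334 / 2813).
Factor out 2: 1334 = 2·667. Since 2813 ≡ 5 (mod 8), (2 / 2813) = -1. Now have -(667 / 2813).
2813 ≡ 1 (mod 4), so quadratic reciprocity gives (667 / 2813) = (2813 / 667). Reduce: 2813 ≡ 145 (mod 667). Now have -(145 / 667).
145 ≡ 1 (mod 4), so quadratic reciprocity gives (145 / 667) = (667 / 145). Reduce: 667 ≡ 87 (mod 145). Now have -(87 / 145).
145 ≡ 1 (mod 4), so quadratic reciprocity gives (87 / 145) = (145 / 87). Reduce: 145 ≡ 58 (mod 87). Now have -(58 / 87).
Factor out 2: 58 = 2·29. Since 87 ≡ 7 (mod 8), (2 / 87) = +1. Now have -(29 / 87).
29 ≡ 1 (mod 4), so quadratic reciprocity gives (29 / 87) = (87 / 29). Reduce: 87 ≡ 0 (mod 29). Now have -(0 / 29).
The numerator is now 0 with denominator 29 > 1: the symbol is 0.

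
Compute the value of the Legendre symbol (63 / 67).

(63 / 67)
  = -(67 / 63)    [QR: both ≡ 3 mod 4, sign flips]
  = -(4 / 63)    [67 ≡ 4 mod 63]
  = -(1 / 63)    [63 ≡ 7 mod 8 ⇒ (2 / 63)^2 = +1]
  = -1    [(1 / 63) = 1]

-1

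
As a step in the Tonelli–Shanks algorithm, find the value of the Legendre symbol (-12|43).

(-12|43)
  = (31|43)    [-12 ≡ 31 mod 43]
  = -(43|31)    [QR: both ≡ 3 mod 4, sign flips]
  = -(12|31)    [43 ≡ 12 mod 31]
  = -(3|31)    [31 ≡ 7 mod 8 ⇒ (2|31)^2 = +1]
  = (31|3)    [QR: both ≡ 3 mod 4, sign flips]
  = (1|3)    [31 ≡ 1 mod 3]
  = 1    [(1|3) = 1]

1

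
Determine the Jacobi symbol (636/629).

(636/629)
  = (7/629)    [636 ≡ 7 mod 629]
  = (629/7)    [QR: 629 ≡ 1 mod 4, sign kept]
  = (6/7)    [629 ≡ 6 mod 7]
  = (3/7)    [7 ≡ 7 mod 8 ⇒ (2/7) = +1]
  = -(7/3)    [QR: both ≡ 3 mod 4, sign flips]
  = -(1/3)    [7 ≡ 1 mod 3]
  = -1    [(1/3) = 1]

-1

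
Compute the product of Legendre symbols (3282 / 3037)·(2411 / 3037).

-1

By multiplicativity, (3282·2411 / 3037) = (3282 / 3037)·(2411 / 3037).
First factor (3282 / 3037):
(3282 / 3037)
  = (245 / 3037)    [3282 ≡ 245 mod 3037]
  = (3037 / 245)    [QR: 245 ≡ 1 mod 4, sign kept]
  = (97 / 245)    [3037 ≡ 97 mod 245]
  = (245 / 97)    [QR: 97 ≡ 1 mod 4, sign kept]
  = (51 / 97)    [245 ≡ 51 mod 97]
  = (97 / 51)    [QR: 97 ≡ 1 mod 4, sign kept]
  = (46 / 51)    [97 ≡ 46 mod 51]
  = -(23 / 51)    [51 ≡ 3 mod 8 ⇒ (2 / 51) = -1]
  = (51 / 23)    [QR: both ≡ 3 mod 4, sign flips]
  = (5 / 23)    [51 ≡ 5 mod 23]
  = (23 / 5)    [QR: 5 ≡ 1 mod 4, sign kept]
  = (3 / 5)    [23 ≡ 3 mod 5]
  = (5 / 3)    [QR: 5 ≡ 1 mod 4, sign kept]
  = (2 / 3)    [5 ≡ 2 mod 3]
  = -(1 / 3)    [3 ≡ 3 mod 8 ⇒ (2 / 3) = -1]
  = -1    [(1 / 3) = 1]
Second factor (2411 / 3037):
(2411 / 3037)
  = (3037 / 2411)    [QR: 3037 ≡ 1 mod 4, sign kept]
  = (626 / 2411)    [3037 ≡ 626 mod 2411]
  = -(313 / 2411)    [2411 ≡ 3 mod 8 ⇒ (2 / 2411) = -1]
  = -(2411 / 313)    [QR: 313 ≡ 1 mod 4, sign kept]
  = -(220 / 313)    [2411 ≡ 220 mod 313]
  = -(55 / 313)    [313 ≡ 1 mod 8 ⇒ (2 / 313)^2 = +1]
  = -(313 / 55)    [QR: 313 ≡ 1 mod 4, sign kept]
  = -(38 / 55)    [313 ≡ 38 mod 55]
  = -(19 / 55)    [55 ≡ 7 mod 8 ⇒ (2 / 55) = +1]
  = (55 / 19)    [QR: both ≡ 3 mod 4, sign flips]
  = (17 / 19)    [55 ≡ 17 mod 19]
  = (19 / 17)    [QR: 17 ≡ 1 mod 4, sign kept]
  = (2 / 17)    [19 ≡ 2 mod 17]
  = (1 / 17)    [17 ≡ 1 mod 8 ⇒ (2 / 17) = +1]
  = 1    [(1 / 17) = 1]
Product: (-1)·(1) = -1.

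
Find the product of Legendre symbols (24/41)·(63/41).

1

By multiplicativity, (24·63/41) = (24/41)·(63/41).
First factor (24/41):
(24/41)
  = (3/41)    [41 ≡ 1 mod 8 ⇒ (2/41)^3 = +1]
  = (41/3)    [QR: 41 ≡ 1 mod 4, sign kept]
  = (2/3)    [41 ≡ 2 mod 3]
  = -(1/3)    [3 ≡ 3 mod 8 ⇒ (2/3) = -1]
  = -1    [(1/3) = 1]
Second factor (63/41):
(63/41)
  = (22/41)    [63 ≡ 22 mod 41]
  = (11/41)    [41 ≡ 1 mod 8 ⇒ (2/41) = +1]
  = (41/11)    [QR: 41 ≡ 1 mod 4, sign kept]
  = (8/11)    [41 ≡ 8 mod 11]
  = -(1/11)    [11 ≡ 3 mod 8 ⇒ (2/11)^3 = -1]
  = -1    [(1/11) = 1]
Product: (-1)·(-1) = 1.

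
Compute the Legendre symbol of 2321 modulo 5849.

1

(2321/5849)
  = (5849/2321)    [QR: 2321 ≡ 1 mod 4, sign kept]
  = (1207/2321)    [5849 ≡ 1207 mod 2321]
  = (2321/1207)    [QR: 2321 ≡ 1 mod 4, sign kept]
  = (1114/1207)    [2321 ≡ 1114 mod 1207]
  = (557/1207)    [1207 ≡ 7 mod 8 ⇒ (2/1207) = +1]
  = (1207/557)    [QR: 557 ≡ 1 mod 4, sign kept]
  = (93/557)    [1207 ≡ 93 mod 557]
  = (557/93)    [QR: 93 ≡ 1 mod 4, sign kept]
  = (92/93)    [557 ≡ 92 mod 93]
  = (23/93)    [93 ≡ 5 mod 8 ⇒ (2/93)^2 = +1]
  = (93/23)    [QR: 93 ≡ 1 mod 4, sign kept]
  = (1/23)    [93 ≡ 1 mod 23]
  = 1    [(1/23) = 1]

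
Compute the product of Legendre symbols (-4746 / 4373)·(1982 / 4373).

By multiplicativity, (-4746·1982 / 4373) = (-4746 / 4373)·(1982 / 4373).
First factor (-4746 / 4373):
(-4746 / 4373)
  = (4746 / 4373)    [4373 ≡ 1 mod 4 ⇒ (-1 / 4373) = +1]
  = (373 / 4373)    [4746 ≡ 373 mod 4373]
  = (4373 / 373)    [QR: 373 ≡ 1 mod 4, sign kept]
  = (270 / 373)    [4373 ≡ 270 mod 373]
  = -(135 / 373)    [373 ≡ 5 mod 8 ⇒ (2 / 373) = -1]
  = -(373 / 135)    [QR: 373 ≡ 1 mod 4, sign kept]
  = -(103 / 135)    [373 ≡ 103 mod 135]
  = (135 / 103)    [QR: both ≡ 3 mod 4, sign flips]
  = (32 / 103)    [135 ≡ 32 mod 103]
  = (1 / 103)    [103 ≡ 7 mod 8 ⇒ (2 / 103)^5 = +1]
  = 1    [(1 / 103) = 1]
Second factor (1982 / 4373):
(1982 / 4373)
  = -(991 / 4373)    [4373 ≡ 5 mod 8 ⇒ (2 / 4373) = -1]
  = -(4373 / 991)    [QR: 4373 ≡ 1 mod 4, sign kept]
  = -(409 / 991)    [4373 ≡ 409 mod 991]
  = -(991 / 409)    [QR: 409 ≡ 1 mod 4, sign kept]
  = -(173 / 409)    [991 ≡ 173 mod 409]
  = -(409 / 173)    [QR: 173 ≡ 1 mod 4, sign kept]
  = -(63 / 173)    [409 ≡ 63 mod 173]
  = -(173 / 63)    [QR: 173 ≡ 1 mod 4, sign kept]
  = -(47 / 63)    [173 ≡ 47 mod 63]
  = (63 / 47)    [QR: both ≡ 3 mod 4, sign flips]
  = (16 / 47)    [63 ≡ 16 mod 47]
  = (1 / 47)    [47 ≡ 7 mod 8 ⇒ (2 / 47)^4 = +1]
  = 1    [(1 / 47) = 1]
Product: (1)·(1) = 1.

1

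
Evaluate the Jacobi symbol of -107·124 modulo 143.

-1

By multiplicativity, (-107·124/143) = (-107/143)·(124/143).
First factor (-107/143):
(-107/143)
  = -(107/143)    [143 ≡ 3 mod 4 ⇒ (-1/143) = -1]
  = (143/107)    [QR: both ≡ 3 mod 4, sign flips]
  = (36/107)    [143 ≡ 36 mod 107]
  = (9/107)    [107 ≡ 3 mod 8 ⇒ (2/107)^2 = +1]
  = (107/9)    [QR: 9 ≡ 1 mod 4, sign kept]
  = (8/9)    [107 ≡ 8 mod 9]
  = (1/9)    [9 ≡ 1 mod 8 ⇒ (2/9)^3 = +1]
  = 1    [(1/9) = 1]
Second factor (124/143):
(124/143)
  = (31/143)    [143 ≡ 7 mod 8 ⇒ (2/143)^2 = +1]
  = -(143/31)    [QR: both ≡ 3 mod 4, sign flips]
  = -(19/31)    [143 ≡ 19 mod 31]
  = (31/19)    [QR: both ≡ 3 mod 4, sign flips]
  = (12/19)    [31 ≡ 12 mod 19]
  = (3/19)    [19 ≡ 3 mod 8 ⇒ (2/19)^2 = +1]
  = -(19/3)    [QR: both ≡ 3 mod 4, sign flips]
  = -(1/3)    [19 ≡ 1 mod 3]
  = -1    [(1/3) = 1]
Product: (1)·(-1) = -1.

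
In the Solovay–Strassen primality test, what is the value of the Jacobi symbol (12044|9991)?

-1

Reduce the numerator: 12044 ≡ 2053 (mod 9991), so (12044|9991) = (2053|9991).
2053 ≡ 1 (mod 4), so quadratic reciprocity gives (2053|9991) = (9991|2053). Reduce: 9991 ≡ 1779 (mod 2053). Now have (1779|2053).
2053 ≡ 1 (mod 4), so quadratic reciprocity gives (1779|2053) = (2053|1779). Reduce: 2053 ≡ 274 (mod 1779). Now have (274|1779).
Factor out 2: 274 = 2·137. Since 1779 ≡ 3 (mod 8), (2|1779) = -1. Now have -(137|1779).
137 ≡ 1 (mod 4), so quadratic reciprocity gives (137|1779) = (1779|137). Reduce: 1779 ≡ 135 (mod 137). Now have -(135|137).
137 ≡ 1 (mod 4), so quadratic reciprocity gives (135|137) = (137|135). Reduce: 137 ≡ 2 (mod 135). Now have -(2|135).
Factor out 2: 2 = 2. Since 135 ≡ 7 (mod 8), (2|135) = +1. Now have -(1|135).
(1|135) = 1. Collecting the sign factors: -1.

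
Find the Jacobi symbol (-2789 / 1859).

Pull out -1: (-2789 / 1859) = (-1 / 1859)·(2789 / 1859). Since 1859 ≡ 3 (mod 4), (-1 / 1859) = -1. Now have -(2789 / 1859).
Reduce the numerator: 2789 ≡ 930 (mod 1859), so (2789 / 1859) = (930 / 1859).
Factor out 2: 930 = 2·465. Since 1859 ≡ 3 (mod 8), (2 / 1859) = -1. Now have (465 / 1859).
465 ≡ 1 (mod 4), so quadratic reciprocity gives (465 / 1859) = (1859 / 465). Reduce: 1859 ≡ 464 (mod 465). Now have (464 / 465).
Factor out 2: 464 = 2^4·29. Since 465 ≡ 1 (mod 8), (2 / 465) = +1, and (2 / 465)^4 = +1. Now have (29 / 465).
29 ≡ 1 (mod 4), so quadratic reciprocity gives (29 / 465) = (465 / 29). Reduce: 465 ≡ 1 (mod 29). Now have (1 / 29).
(1 / 29) = 1. Collecting the sign factors: 1.

1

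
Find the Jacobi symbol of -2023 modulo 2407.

-1

Reduce the numerator: -2023 ≡ 384 (mod 2407), so (-2023/2407) = (384/2407).
Factor out 2: 384 = 2^7·3. Since 2407 ≡ 7 (mod 8), (2/2407) = +1, and (2/2407)^7 = +1. Now have (3/2407).
Both 3 ≡ 3 and 2407 ≡ 3 (mod 4), so reciprocity gives (3/2407) = -(2407/3). Reduce: 2407 ≡ 1 (mod 3). Now have -(1/3).
(1/3) = 1. Collecting the sign factors: -1.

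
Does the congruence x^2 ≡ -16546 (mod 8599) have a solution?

yes

Pull out -1: (-16546/8599) = (-1/8599)·(16546/8599). Since 8599 ≡ 3 (mod 4), (-1/8599) = -1. Now have -(16546/8599).
Reduce the numerator: 16546 ≡ 7947 (mod 8599), so (16546/8599) = (7947/8599).
Both 7947 ≡ 3 and 8599 ≡ 3 (mod 4), so reciprocity gives (7947/8599) = -(8599/7947). Reduce: 8599 ≡ 652 (mod 7947). Now have (652/7947).
Factor out 2: 652 = 2^2·163. Since 7947 ≡ 3 (mod 8), (2/7947) = -1, and (2/7947)^2 = +1. Now have (163/7947).
Both 163 ≡ 3 and 7947 ≡ 3 (mod 4), so reciprocity gives (163/7947) = -(7947/163). Reduce: 7947 ≡ 123 (mod 163). Now have -(123/163).
Both 123 ≡ 3 and 163 ≡ 3 (mod 4), so reciprocity gives (123/163) = -(163/123). Reduce: 163 ≡ 40 (mod 123). Now have (40/123).
Factor out 2: 40 = 2^3·5. Since 123 ≡ 3 (mod 8), (2/123) = -1, and (2/123)^3 = -1. Now have -(5/123).
5 ≡ 1 (mod 4), so quadratic reciprocity gives (5/123) = (123/5). Reduce: 123 ≡ 3 (mod 5). Now have -(3/5).
5 ≡ 1 (mod 4), so quadratic reciprocity gives (3/5) = (5/3). Reduce: 5 ≡ 2 (mod 3). Now have -(2/3).
Factor out 2: 2 = 2. Since 3 ≡ 3 (mod 8), (2/3) = -1. Now have (1/3).
(1/3) = 1. Collecting the sign factors: 1.
(-16546/8599) = 1, and 8599 is prime, so -16546 is a quadratic residue mod 8599.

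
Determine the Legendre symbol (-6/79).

1

Reduce the numerator: -6 ≡ 73 (mod 79), so (-6/79) = (73/79).
73 ≡ 1 (mod 4), so quadratic reciprocity gives (73/79) = (79/73). Reduce: 79 ≡ 6 (mod 73). Now have (6/73).
Factor out 2: 6 = 2·3. Since 73 ≡ 1 (mod 8), (2/73) = +1. Now have (3/73).
73 ≡ 1 (mod 4), so quadratic reciprocity gives (3/73) = (73/3). Reduce: 73 ≡ 1 (mod 3). Now have (1/3).
(1/3) = 1. Collecting the sign factors: 1.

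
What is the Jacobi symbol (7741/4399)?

Reduce the numerator: 7741 ≡ 3342 (mod 4399), so (7741/4399) = (3342/4399).
Factor out 2: 3342 = 2·1671. Since 4399 ≡ 7 (mod 8), (2/4399) = +1. Now have (1671/4399).
Both 1671 ≡ 3 and 4399 ≡ 3 (mod 4), so reciprocity gives (1671/4399) = -(4399/1671). Reduce: 4399 ≡ 1057 (mod 1671). Now have -(1057/1671).
1057 ≡ 1 (mod 4), so quadratic reciprocity gives (1057/1671) = (1671/1057). Reduce: 1671 ≡ 614 (mod 1057). Now have -(614/1057).
Factor out 2: 614 = 2·307. Since 1057 ≡ 1 (mod 8), (2/1057) = +1. Now have -(307/1057).
1057 ≡ 1 (mod 4), so quadratic reciprocity gives (307/1057) = (1057/307). Reduce: 1057 ≡ 136 (mod 307). Now have -(136/307).
Factor out 2: 136 = 2^3·17. Since 307 ≡ 3 (mod 8), (2/307) = -1, and (2/307)^3 = -1. Now have (17/307).
17 ≡ 1 (mod 4), so quadratic reciprocity gives (17/307) = (307/17). Reduce: 307 ≡ 1 (mod 17). Now have (1/17).
(1/17) = 1. Collecting the sign factors: 1.

1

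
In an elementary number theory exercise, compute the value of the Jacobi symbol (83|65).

Reduce the numerator: 83 ≡ 18 (mod 65), so (83|65) = (18|65).
Factor out 2: 18 = 2·9. Since 65 ≡ 1 (mod 8), (2|65) = +1. Now have (9|65).
9 ≡ 1 (mod 4), so quadratic reciprocity gives (9|65) = (65|9). Reduce: 65 ≡ 2 (mod 9). Now have (2|9).
Factor out 2: 2 = 2. Since 9 ≡ 1 (mod 8), (2|9) = +1. Now have (1|9).
(1|9) = 1. Collecting the sign factors: 1.

1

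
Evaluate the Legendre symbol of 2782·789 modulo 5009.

By multiplicativity, (2782·789 / 5009) = (2782 / 5009)·(789 / 5009).
First factor (2782 / 5009):
Factor out 2: 2782 = 2·1391. Since 5009 ≡ 1 (mod 8), (2 / 5009) = +1. Now have (1391 / 5009).
5009 ≡ 1 (mod 4), so quadratic reciprocity gives (1391 / 5009) = (5009 / 1391). Reduce: 5009 ≡ 836 (mod 1391). Now have (836 / 1391).
Factor out 2: 836 = 2^2·209. Since 1391 ≡ 7 (mod 8), (2 / 1391) = +1, and (2 / 1391)^2 = +1. Now have (209 / 1391).
209 ≡ 1 (mod 4), so quadratic reciprocity gives (209 / 1391) = (1391 / 209). Reduce: 1391 ≡ 137 (mod 209). Now have (137 / 209).
137 ≡ 1 (mod 4), so quadratic reciprocity gives (137 / 209) = (209 / 137). Reduce: 209 ≡ 72 (mod 137). Now have (72 / 137).
Factor out 2: 72 = 2^3·9. Since 137 ≡ 1 (mod 8), (2 / 137) = +1, and (2 / 137)^3 = +1. Now have (9 / 137).
9 ≡ 1 (mod 4), so quadratic reciprocity gives (9 / 137) = (137 / 9). Reduce: 137 ≡ 2 (mod 9). Now have (2 / 9).
Factor out 2: 2 = 2. Since 9 ≡ 1 (mod 8), (2 / 9) = +1. Now have (1 / 9).
(1 / 9) = 1. Collecting the sign factors: 1.
Second factor (789 / 5009):
789 ≡ 1 (mod 4), so quadratic reciprocity gives (789 / 5009) = (5009 / 789). Reduce: 5009 ≡ 275 (mod 789). Now have (275 / 789).
789 ≡ 1 (mod 4), so quadratic reciprocity gives (275 / 789) = (789 / 275). Reduce: 789 ≡ 239 (mod 275). Now have (239 / 275).
Both 239 ≡ 3 and 275 ≡ 3 (mod 4), so reciprocity gives (239 / 275) = -(275 / 239). Reduce: 275 ≡ 36 (mod 239). Now have -(36 / 239).
Factor out 2: 36 = 2^2·9. Since 239 ≡ 7 (mod 8), (2 / 239) = +1, and (2 / 239)^2 = +1. Now have -(9 / 239).
9 ≡ 1 (mod 4), so quadratic reciprocity gives (9 / 239) = (239 / 9). Reduce: 239 ≡ 5 (mod 9). Now have -(5 / 9).
5 ≡ 1 (mod 4), so quadratic reciprocity gives (5 / 9) = (9 / 5). Reduce: 9 ≡ 4 (mod 5). Now have -(4 / 5).
Factor out 2: 4 = 2^2. Since 5 ≡ 5 (mod 8), (2 / 5) = -1, and (2 / 5)^2 = +1. Now have -(1 / 5).
(1 / 5) = 1. Collecting the sign factors: -1.
Product: (1)·(-1) = -1.

-1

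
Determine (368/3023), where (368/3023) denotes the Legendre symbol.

1

Factor out 2: 368 = 2^4·23. Since 3023 ≡ 7 (mod 8), (2/3023) = +1, and (2/3023)^4 = +1. Now have (23/3023).
Both 23 ≡ 3 and 3023 ≡ 3 (mod 4), so reciprocity gives (23/3023) = -(3023/23). Reduce: 3023 ≡ 10 (mod 23). Now have -(10/23).
Factor out 2: 10 = 2·5. Since 23 ≡ 7 (mod 8), (2/23) = +1. Now have -(5/23).
5 ≡ 1 (mod 4), so quadratic reciprocity gives (5/23) = (23/5). Reduce: 23 ≡ 3 (mod 5). Now have -(3/5).
5 ≡ 1 (mod 4), so quadratic reciprocity gives (3/5) = (5/3). Reduce: 5 ≡ 2 (mod 3). Now have -(2/3).
Factor out 2: 2 = 2. Since 3 ≡ 3 (mod 8), (2/3) = -1. Now have (1/3).
(1/3) = 1. Collecting the sign factors: 1.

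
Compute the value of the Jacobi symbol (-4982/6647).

Pull out -1: (-4982/6647) = (-1/6647)·(4982/6647). Since 6647 ≡ 3 (mod 4), (-1/6647) = -1. Now have -(4982/6647).
Factor out 2: 4982 = 2·2491. Since 6647 ≡ 7 (mod 8), (2/6647) = +1. Now have -(2491/6647).
Both 2491 ≡ 3 and 6647 ≡ 3 (mod 4), so reciprocity gives (2491/6647) = -(6647/2491). Reduce: 6647 ≡ 1665 (mod 2491). Now have (1665/2491).
1665 ≡ 1 (mod 4), so quadratic reciprocity gives (1665/2491) = (2491/1665). Reduce: 2491 ≡ 826 (mod 1665). Now have (826/1665).
Factor out 2: 826 = 2·413. Since 1665 ≡ 1 (mod 8), (2/1665) = +1. Now have (413/1665).
413 ≡ 1 (mod 4), so quadratic reciprocity gives (413/1665) = (1665/413). Reduce: 1665 ≡ 13 (mod 413). Now have (13/413).
13 ≡ 1 (mod 4), so quadratic reciprocity gives (13/413) = (413/13). Reduce: 413 ≡ 10 (mod 13). Now have (10/13).
Factor out 2: 10 = 2·5. Since 13 ≡ 5 (mod 8), (2/13) = -1. Now have -(5/13).
5 ≡ 1 (mod 4), so quadratic reciprocity gives (5/13) = (13/5). Reduce: 13 ≡ 3 (mod 5). Now have -(3/5).
5 ≡ 1 (mod 4), so quadratic reciprocity gives (3/5) = (5/3). Reduce: 5 ≡ 2 (mod 3). Now have -(2/3).
Factor out 2: 2 = 2. Since 3 ≡ 3 (mod 8), (2/3) = -1. Now have (1/3).
(1/3) = 1. Collecting the sign factors: 1.

1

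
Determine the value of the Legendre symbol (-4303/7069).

1

(-4303/7069)
  = (4303/7069)    [7069 ≡ 1 mod 4 ⇒ (-1/7069) = +1]
  = (7069/4303)    [QR: 7069 ≡ 1 mod 4, sign kept]
  = (2766/4303)    [7069 ≡ 2766 mod 4303]
  = (1383/4303)    [4303 ≡ 7 mod 8 ⇒ (2/4303) = +1]
  = -(4303/1383)    [QR: both ≡ 3 mod 4, sign flips]
  = -(154/1383)    [4303 ≡ 154 mod 1383]
  = -(77/1383)    [1383 ≡ 7 mod 8 ⇒ (2/1383) = +1]
  = -(1383/77)    [QR: 77 ≡ 1 mod 4, sign kept]
  = -(74/77)    [1383 ≡ 74 mod 77]
  = (37/77)    [77 ≡ 5 mod 8 ⇒ (2/77) = -1]
  = (77/37)    [QR: 37 ≡ 1 mod 4, sign kept]
  = (3/37)    [77 ≡ 3 mod 37]
  = (37/3)    [QR: 37 ≡ 1 mod 4, sign kept]
  = (1/3)    [37 ≡ 1 mod 3]
  = 1    [(1/3) = 1]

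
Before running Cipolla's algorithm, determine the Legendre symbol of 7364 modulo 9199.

-1

(7364/9199)
  = (1841/9199)    [9199 ≡ 7 mod 8 ⇒ (2/9199)^2 = +1]
  = (9199/1841)    [QR: 1841 ≡ 1 mod 4, sign kept]
  = (1835/1841)    [9199 ≡ 1835 mod 1841]
  = (1841/1835)    [QR: 1841 ≡ 1 mod 4, sign kept]
  = (6/1835)    [1841 ≡ 6 mod 1835]
  = -(3/1835)    [1835 ≡ 3 mod 8 ⇒ (2/1835) = -1]
  = (1835/3)    [QR: both ≡ 3 mod 4, sign flips]
  = (2/3)    [1835 ≡ 2 mod 3]
  = -(1/3)    [3 ≡ 3 mod 8 ⇒ (2/3) = -1]
  = -1    [(1/3) = 1]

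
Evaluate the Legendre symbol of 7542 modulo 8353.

(7542/8353)
  = (3771/8353)    [8353 ≡ 1 mod 8 ⇒ (2/8353) = +1]
  = (8353/3771)    [QR: 8353 ≡ 1 mod 4, sign kept]
  = (811/3771)    [8353 ≡ 811 mod 3771]
  = -(3771/811)    [QR: both ≡ 3 mod 4, sign flips]
  = -(527/811)    [3771 ≡ 527 mod 811]
  = (811/527)    [QR: both ≡ 3 mod 4, sign flips]
  = (284/527)    [811 ≡ 284 mod 527]
  = (71/527)    [527 ≡ 7 mod 8 ⇒ (2/527)^2 = +1]
  = -(527/71)    [QR: both ≡ 3 mod 4, sign flips]
  = -(30/71)    [527 ≡ 30 mod 71]
  = -(15/71)    [71 ≡ 7 mod 8 ⇒ (2/71) = +1]
  = (71/15)    [QR: both ≡ 3 mod 4, sign flips]
  = (11/15)    [71 ≡ 11 mod 15]
  = -(15/11)    [QR: both ≡ 3 mod 4, sign flips]
  = -(4/11)    [15 ≡ 4 mod 11]
  = -(1/11)    [11 ≡ 3 mod 8 ⇒ (2/11)^2 = +1]
  = -1    [(1/11) = 1]

-1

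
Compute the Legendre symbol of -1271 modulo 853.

Reduce the numerator: -1271 ≡ 435 (mod 853), so (-1271/853) = (435/853).
853 ≡ 1 (mod 4), so quadratic reciprocity gives (435/853) = (853/435). Reduce: 853 ≡ 418 (mod 435). Now have (418/435).
Factor out 2: 418 = 2·209. Since 435 ≡ 3 (mod 8), (2/435) = -1. Now have -(209/435).
209 ≡ 1 (mod 4), so quadratic reciprocity gives (209/435) = (435/209). Reduce: 435 ≡ 17 (mod 209). Now have -(17/209).
17 ≡ 1 (mod 4), so quadratic reciprocity gives (17/209) = (209/17). Reduce: 209 ≡ 5 (mod 17). Now have -(5/17).
5 ≡ 1 (mod 4), so quadratic reciprocity gives (5/17) = (17/5). Reduce: 17 ≡ 2 (mod 5). Now have -(2/5).
Factor out 2: 2 = 2. Since 5 ≡ 5 (mod 8), (2/5) = -1. Now have (1/5).
(1/5) = 1. Collecting the sign factors: 1.

1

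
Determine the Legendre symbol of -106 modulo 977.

Pull out -1: (-106|977) = (-1|977)·(106|977). Since 977 ≡ 1 (mod 4), (-1|977) = +1. Now have (106|977).
Factor out 2: 106 = 2·53. Since 977 ≡ 1 (mod 8), (2|977) = +1. Now have (53|977).
53 ≡ 1 (mod 4), so quadratic reciprocity gives (53|977) = (977|53). Reduce: 977 ≡ 23 (mod 53). Now have (23|53).
53 ≡ 1 (mod 4), so quadratic reciprocity gives (23|53) = (53|23). Reduce: 53 ≡ 7 (mod 23). Now have (7|23).
Both 7 ≡ 3 and 23 ≡ 3 (mod 4), so reciprocity gives (7|23) = -(23|7). Reduce: 23 ≡ 2 (mod 7). Now have -(2|7).
Factor out 2: 2 = 2. Since 7 ≡ 7 (mod 8), (2|7) = +1. Now have -(1|7).
(1|7) = 1. Collecting the sign factors: -1.

-1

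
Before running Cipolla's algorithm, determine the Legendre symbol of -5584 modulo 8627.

Pull out -1: (-5584/8627) = (-1/8627)·(5584/8627). Since 8627 ≡ 3 (mod 4), (-1/8627) = -1. Now have -(5584/8627).
Factor out 2: 5584 = 2^4·349. Since 8627 ≡ 3 (mod 8), (2/8627) = -1, and (2/8627)^4 = +1. Now have -(349/8627).
349 ≡ 1 (mod 4), so quadratic reciprocity gives (349/8627) = (8627/349). Reduce: 8627 ≡ 251 (mod 349). Now have -(251/349).
349 ≡ 1 (mod 4), so quadratic reciprocity gives (251/349) = (349/251). Reduce: 349 ≡ 98 (mod 251). Now have -(98/251).
Factor out 2: 98 = 2·49. Since 251 ≡ 3 (mod 8), (2/251) = -1. Now have (49/251).
49 ≡ 1 (mod 4), so quadratic reciprocity gives (49/251) = (251/49). Reduce: 251 ≡ 6 (mod 49). Now have (6/49).
Factor out 2: 6 = 2·3. Since 49 ≡ 1 (mod 8), (2/49) = +1. Now have (3/49).
49 ≡ 1 (mod 4), so quadratic reciprocity gives (3/49) = (49/3). Reduce: 49 ≡ 1 (mod 3). Now have (1/3).
(1/3) = 1. Collecting the sign factors: 1.

1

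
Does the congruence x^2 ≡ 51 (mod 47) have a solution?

(51/47)
  = (4/47)    [51 ≡ 4 mod 47]
  = (1/47)    [47 ≡ 7 mod 8 ⇒ (2/47)^2 = +1]
  = 1    [(1/47) = 1]
The Legendre symbol is 1, so x^2 ≡ 51 (mod 47) has solution.

yes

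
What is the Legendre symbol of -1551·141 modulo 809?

-1

By multiplicativity, (-1551·141/809) = (-1551/809)·(141/809).
First factor (-1551/809):
Reduce the numerator: -1551 ≡ 67 (mod 809), so (-1551/809) = (67/809).
809 ≡ 1 (mod 4), so quadratic reciprocity gives (67/809) = (809/67). Reduce: 809 ≡ 5 (mod 67). Now have (5/67).
5 ≡ 1 (mod 4), so quadratic reciprocity gives (5/67) = (67/5). Reduce: 67 ≡ 2 (mod 5). Now have (2/5).
Factor out 2: 2 = 2. Since 5 ≡ 5 (mod 8), (2/5) = -1. Now have -(1/5).
(1/5) = 1. Collecting the sign factors: -1.
Second factor (141/809):
141 ≡ 1 (mod 4), so quadratic reciprocity gives (141/809) = (809/141). Reduce: 809 ≡ 104 (mod 141). Now have (104/141).
Factor out 2: 104 = 2^3·13. Since 141 ≡ 5 (mod 8), (2/141) = -1, and (2/141)^3 = -1. Now have -(13/141).
13 ≡ 1 (mod 4), so quadratic reciprocity gives (13/141) = (141/13). Reduce: 141 ≡ 11 (mod 13). Now have -(11/13).
13 ≡ 1 (mod 4), so quadratic reciprocity gives (11/13) = (13/11). Reduce: 13 ≡ 2 (mod 11). Now have -(2/11).
Factor out 2: 2 = 2. Since 11 ≡ 3 (mod 8), (2/11) = -1. Now have (1/11).
(1/11) = 1. Collecting the sign factors: 1.
Product: (-1)·(1) = -1.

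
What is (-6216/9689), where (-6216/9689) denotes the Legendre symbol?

1

(-6216/9689)
  = (3473/9689)    [-6216 ≡ 3473 mod 9689]
  = (9689/3473)    [QR: 3473 ≡ 1 mod 4, sign kept]
  = (2743/3473)    [9689 ≡ 2743 mod 3473]
  = (3473/2743)    [QR: 3473 ≡ 1 mod 4, sign kept]
  = (730/2743)    [3473 ≡ 730 mod 2743]
  = (365/2743)    [2743 ≡ 7 mod 8 ⇒ (2/2743) = +1]
  = (2743/365)    [QR: 365 ≡ 1 mod 4, sign kept]
  = (188/365)    [2743 ≡ 188 mod 365]
  = (47/365)    [365 ≡ 5 mod 8 ⇒ (2/365)^2 = +1]
  = (365/47)    [QR: 365 ≡ 1 mod 4, sign kept]
  = (36/47)    [365 ≡ 36 mod 47]
  = (9/47)    [47 ≡ 7 mod 8 ⇒ (2/47)^2 = +1]
  = (47/9)    [QR: 9 ≡ 1 mod 4, sign kept]
  = (2/9)    [47 ≡ 2 mod 9]
  = (1/9)    [9 ≡ 1 mod 8 ⇒ (2/9) = +1]
  = 1    [(1/9) = 1]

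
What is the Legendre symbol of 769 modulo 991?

-1

(769 / 991)
  = (991 / 769)    [QR: 769 ≡ 1 mod 4, sign kept]
  = (222 / 769)    [991 ≡ 222 mod 769]
  = (111 / 769)    [769 ≡ 1 mod 8 ⇒ (2 / 769) = +1]
  = (769 / 111)    [QR: 769 ≡ 1 mod 4, sign kept]
  = (103 / 111)    [769 ≡ 103 mod 111]
  = -(111 / 103)    [QR: both ≡ 3 mod 4, sign flips]
  = -(8 / 103)    [111 ≡ 8 mod 103]
  = -(1 / 103)    [103 ≡ 7 mod 8 ⇒ (2 / 103)^3 = +1]
  = -1    [(1 / 103) = 1]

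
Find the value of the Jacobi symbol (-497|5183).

0

Reduce the numerator: -497 ≡ 4686 (mod 5183), so (-497|5183) = (4686|5183).
Factor out 2: 4686 = 2·2343. Since 5183 ≡ 7 (mod 8), (2|5183) = +1. Now have (2343|5183).
Both 2343 ≡ 3 and 5183 ≡ 3 (mod 4), so reciprocity gives (2343|5183) = -(5183|2343). Reduce: 5183 ≡ 497 (mod 2343). Now have -(497|2343).
497 ≡ 1 (mod 4), so quadratic reciprocity gives (497|2343) = (2343|497). Reduce: 2343 ≡ 355 (mod 497). Now have -(355|497).
497 ≡ 1 (mod 4), so quadratic reciprocity gives (355|497) = (497|355). Reduce: 497 ≡ 142 (mod 355). Now have -(142|355).
Factor out 2: 142 = 2·71. Since 355 ≡ 3 (mod 8), (2|355) = -1. Now have (71|355).
Both 71 ≡ 3 and 355 ≡ 3 (mod 4), so reciprocity gives (71|355) = -(355|71). Reduce: 355 ≡ 0 (mod 71). Now have -(0|71).
The numerator is now 0 with denominator 71 > 1: the symbol is 0.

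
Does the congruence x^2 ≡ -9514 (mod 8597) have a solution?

Reduce the numerator: -9514 ≡ 7680 (mod 8597), so (-9514/8597) = (7680/8597).
Factor out 2: 7680 = 2^9·15. Since 8597 ≡ 5 (mod 8), (2/8597) = -1, and (2/8597)^9 = -1. Now have -(15/8597).
8597 ≡ 1 (mod 4), so quadratic reciprocity gives (15/8597) = (8597/15). Reduce: 8597 ≡ 2 (mod 15). Now have -(2/15).
Factor out 2: 2 = 2. Since 15 ≡ 7 (mod 8), (2/15) = +1. Now have -(1/15).
(1/15) = 1. Collecting the sign factors: -1.
(-9514/8597) = -1, and 8597 is prime, so -9514 is not a quadratic residue mod 8597.

no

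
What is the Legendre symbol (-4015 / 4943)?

(-4015 / 4943)
  = (928 / 4943)    [-4015 ≡ 928 mod 4943]
  = (29 / 4943)    [4943 ≡ 7 mod 8 ⇒ (2 / 4943)^5 = +1]
  = (4943 / 29)    [QR: 29 ≡ 1 mod 4, sign kept]
  = (13 / 29)    [4943 ≡ 13 mod 29]
  = (29 / 13)    [QR: 13 ≡ 1 mod 4, sign kept]
  = (3 / 13)    [29 ≡ 3 mod 13]
  = (13 / 3)    [QR: 13 ≡ 1 mod 4, sign kept]
  = (1 / 3)    [13 ≡ 1 mod 3]
  = 1    [(1 / 3) = 1]

1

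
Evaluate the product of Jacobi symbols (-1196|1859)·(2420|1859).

By multiplicativity, (-1196·2420|1859) = (-1196|1859)·(2420|1859).
First factor (-1196|1859):
(-1196|1859)
  = -(1196|1859)    [1859 ≡ 3 mod 4 ⇒ (-1|1859) = -1]
  = -(299|1859)    [1859 ≡ 3 mod 8 ⇒ (2|1859)^2 = +1]
  = (1859|299)    [QR: both ≡ 3 mod 4, sign flips]
  = (65|299)    [1859 ≡ 65 mod 299]
  = (299|65)    [QR: 65 ≡ 1 mod 4, sign kept]
  = (39|65)    [299 ≡ 39 mod 65]
  = (65|39)    [QR: 65 ≡ 1 mod 4, sign kept]
  = (26|39)    [65 ≡ 26 mod 39]
  = (13|39)    [39 ≡ 7 mod 8 ⇒ (2|39) = +1]
  = (39|13)    [QR: 13 ≡ 1 mod 4, sign kept]
  = (0|13)    [39 ≡ 0 mod 13]
  = 0    [numerator 0, gcd > 1]
Second factor (2420|1859):
(2420|1859)
  = (561|1859)    [2420 ≡ 561 mod 1859]
  = (1859|561)    [QR: 561 ≡ 1 mod 4, sign kept]
  = (176|561)    [1859 ≡ 176 mod 561]
  = (11|561)    [561 ≡ 1 mod 8 ⇒ (2|561)^4 = +1]
  = (561|11)    [QR: 561 ≡ 1 mod 4, sign kept]
  = (0|11)    [561 ≡ 0 mod 11]
  = 0    [numerator 0, gcd > 1]
Product: (0)·(0) = 0.

0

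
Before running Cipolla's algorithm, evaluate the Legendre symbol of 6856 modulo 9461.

(6856|9461)
  = -(857|9461)    [9461 ≡ 5 mod 8 ⇒ (2|9461)^3 = -1]
  = -(9461|857)    [QR: 857 ≡ 1 mod 4, sign kept]
  = -(34|857)    [9461 ≡ 34 mod 857]
  = -(17|857)    [857 ≡ 1 mod 8 ⇒ (2|857) = +1]
  = -(857|17)    [QR: 17 ≡ 1 mod 4, sign kept]
  = -(7|17)    [857 ≡ 7 mod 17]
  = -(17|7)    [QR: 17 ≡ 1 mod 4, sign kept]
  = -(3|7)    [17 ≡ 3 mod 7]
  = (7|3)    [QR: both ≡ 3 mod 4, sign flips]
  = (1|3)    [7 ≡ 1 mod 3]
  = 1    [(1|3) = 1]

1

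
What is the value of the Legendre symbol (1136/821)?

(1136/821)
  = (315/821)    [1136 ≡ 315 mod 821]
  = (821/315)    [QR: 821 ≡ 1 mod 4, sign kept]
  = (191/315)    [821 ≡ 191 mod 315]
  = -(315/191)    [QR: both ≡ 3 mod 4, sign flips]
  = -(124/191)    [315 ≡ 124 mod 191]
  = -(31/191)    [191 ≡ 7 mod 8 ⇒ (2/191)^2 = +1]
  = (191/31)    [QR: both ≡ 3 mod 4, sign flips]
  = (5/31)    [191 ≡ 5 mod 31]
  = (31/5)    [QR: 5 ≡ 1 mod 4, sign kept]
  = (1/5)    [31 ≡ 1 mod 5]
  = 1    [(1/5) = 1]

1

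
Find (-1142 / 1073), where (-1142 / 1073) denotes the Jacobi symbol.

(-1142 / 1073)
  = (1004 / 1073)    [-1142 ≡ 1004 mod 1073]
  = (251 / 1073)    [1073 ≡ 1 mod 8 ⇒ (2 / 1073)^2 = +1]
  = (1073 / 251)    [QR: 1073 ≡ 1 mod 4, sign kept]
  = (69 / 251)    [1073 ≡ 69 mod 251]
  = (251 / 69)    [QR: 69 ≡ 1 mod 4, sign kept]
  = (44 / 69)    [251 ≡ 44 mod 69]
  = (11 / 69)    [69 ≡ 5 mod 8 ⇒ (2 / 69)^2 = +1]
  = (69 / 11)    [QR: 69 ≡ 1 mod 4, sign kept]
  = (3 / 11)    [69 ≡ 3 mod 11]
  = -(11 / 3)    [QR: both ≡ 3 mod 4, sign flips]
  = -(2 / 3)    [11 ≡ 2 mod 3]
  = (1 / 3)    [3 ≡ 3 mod 8 ⇒ (2 / 3) = -1]
  = 1    [(1 / 3) = 1]

1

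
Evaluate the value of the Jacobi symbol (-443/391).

(-443/391)
  = -(443/391)    [391 ≡ 3 mod 4 ⇒ (-1/391) = -1]
  = -(52/391)    [443 ≡ 52 mod 391]
  = -(13/391)    [391 ≡ 7 mod 8 ⇒ (2/391)^2 = +1]
  = -(391/13)    [QR: 13 ≡ 1 mod 4, sign kept]
  = -(1/13)    [391 ≡ 1 mod 13]
  = -1    [(1/13) = 1]

-1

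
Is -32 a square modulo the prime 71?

no

(-32|71)
  = (39|71)    [-32 ≡ 39 mod 71]
  = -(71|39)    [QR: both ≡ 3 mod 4, sign flips]
  = -(32|39)    [71 ≡ 32 mod 39]
  = -(1|39)    [39 ≡ 7 mod 8 ⇒ (2|39)^5 = +1]
  = -1    [(1|39) = 1]
The Legendre symbol is -1, so x^2 ≡ -32 (mod 71) has no solution.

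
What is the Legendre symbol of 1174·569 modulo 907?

By multiplicativity, (1174·569/907) = (1174/907)·(569/907).
First factor (1174/907):
Reduce the numerator: 1174 ≡ 267 (mod 907), so (1174/907) = (267/907).
Both 267 ≡ 3 and 907 ≡ 3 (mod 4), so reciprocity gives (267/907) = -(907/267). Reduce: 907 ≡ 106 (mod 267). Now have -(106/267).
Factor out 2: 106 = 2·53. Since 267 ≡ 3 (mod 8), (2/267) = -1. Now have (53/267).
53 ≡ 1 (mod 4), so quadratic reciprocity gives (53/267) = (267/53). Reduce: 267 ≡ 2 (mod 53). Now have (2/53).
Factor out 2: 2 = 2. Since 53 ≡ 5 (mod 8), (2/53) = -1. Now have -(1/53).
(1/53) = 1. Collecting the sign factors: -1.
Second factor (569/907):
569 ≡ 1 (mod 4), so quadratic reciprocity gives (569/907) = (907/569). Reduce: 907 ≡ 338 (mod 569). Now have (338/569).
Factor out 2: 338 = 2·169. Since 569 ≡ 1 (mod 8), (2/569) = +1. Now have (169/569).
169 ≡ 1 (mod 4), so quadratic reciprocity gives (169/569) = (569/169). Reduce: 569 ≡ 62 (mod 169). Now have (62/169).
Factor out 2: 62 = 2·31. Since 169 ≡ 1 (mod 8), (2/169) = +1. Now have (31/169).
169 ≡ 1 (mod 4), so quadratic reciprocity gives (31/169) = (169/31). Reduce: 169 ≡ 14 (mod 31). Now have (14/31).
Factor out 2: 14 = 2·7. Since 31 ≡ 7 (mod 8), (2/31) = +1. Now have (7/31).
Both 7 ≡ 3 and 31 ≡ 3 (mod 4), so reciprocity gives (7/31) = -(31/7). Reduce: 31 ≡ 3 (mod 7). Now have -(3/7).
Both 3 ≡ 3 and 7 ≡ 3 (mod 4), so reciprocity gives (3/7) = -(7/3). Reduce: 7 ≡ 1 (mod 3). Now have (1/3).
(1/3) = 1. Collecting the sign factors: 1.
Product: (-1)·(1) = -1.

-1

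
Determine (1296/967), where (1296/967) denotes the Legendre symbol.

1

Reduce the numerator: 1296 ≡ 329 (mod 967), so (1296/967) = (329/967).
329 ≡ 1 (mod 4), so quadratic reciprocity gives (329/967) = (967/329). Reduce: 967 ≡ 309 (mod 329). Now have (309/329).
309 ≡ 1 (mod 4), so quadratic reciprocity gives (309/329) = (329/309). Reduce: 329 ≡ 20 (mod 309). Now have (20/309).
Factor out 2: 20 = 2^2·5. Since 309 ≡ 5 (mod 8), (2/309) = -1, and (2/309)^2 = +1. Now have (5/309).
5 ≡ 1 (mod 4), so quadratic reciprocity gives (5/309) = (309/5). Reduce: 309 ≡ 4 (mod 5). Now have (4/5).
Factor out 2: 4 = 2^2. Since 5 ≡ 5 (mod 8), (2/5) = -1, and (2/5)^2 = +1. Now have (1/5).
(1/5) = 1. Collecting the sign factors: 1.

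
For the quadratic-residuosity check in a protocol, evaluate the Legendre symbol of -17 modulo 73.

-1

(-17/73)
  = (56/73)    [-17 ≡ 56 mod 73]
  = (7/73)    [73 ≡ 1 mod 8 ⇒ (2/73)^3 = +1]
  = (73/7)    [QR: 73 ≡ 1 mod 4, sign kept]
  = (3/7)    [73 ≡ 3 mod 7]
  = -(7/3)    [QR: both ≡ 3 mod 4, sign flips]
  = -(1/3)    [7 ≡ 1 mod 3]
  = -1    [(1/3) = 1]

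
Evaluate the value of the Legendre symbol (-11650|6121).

1

(-11650|6121)
  = (592|6121)    [-11650 ≡ 592 mod 6121]
  = (37|6121)    [6121 ≡ 1 mod 8 ⇒ (2|6121)^4 = +1]
  = (6121|37)    [QR: 37 ≡ 1 mod 4, sign kept]
  = (16|37)    [6121 ≡ 16 mod 37]
  = (1|37)    [37 ≡ 5 mod 8 ⇒ (2|37)^4 = +1]
  = 1    [(1|37) = 1]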